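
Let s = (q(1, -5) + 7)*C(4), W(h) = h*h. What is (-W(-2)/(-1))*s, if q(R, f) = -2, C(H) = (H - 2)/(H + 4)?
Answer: 5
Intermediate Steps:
W(h) = h**2
C(H) = (-2 + H)/(4 + H)
s = 5/4 (s = (-2 + 7)*((-2 + 4)/(4 + 4)) = 5*(2/8) = 5*((1/8)*2) = 5*(1/4) = 5/4 ≈ 1.2500)
(-W(-2)/(-1))*s = (-1*(-2)**2/(-1))*(5/4) = (-1*4*(-1))*(5/4) = -4*(-1)*(5/4) = 4*(5/4) = 5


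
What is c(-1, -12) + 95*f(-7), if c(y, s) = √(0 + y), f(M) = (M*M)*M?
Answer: -32585 + I ≈ -32585.0 + 1.0*I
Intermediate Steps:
f(M) = M³ (f(M) = M²*M = M³)
c(y, s) = √y
c(-1, -12) + 95*f(-7) = √(-1) + 95*(-7)³ = I + 95*(-343) = I - 32585 = -32585 + I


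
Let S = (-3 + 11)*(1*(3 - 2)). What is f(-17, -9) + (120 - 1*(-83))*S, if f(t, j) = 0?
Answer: 1624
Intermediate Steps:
S = 8 (S = 8*(1*1) = 8*1 = 8)
f(-17, -9) + (120 - 1*(-83))*S = 0 + (120 - 1*(-83))*8 = 0 + (120 + 83)*8 = 0 + 203*8 = 0 + 1624 = 1624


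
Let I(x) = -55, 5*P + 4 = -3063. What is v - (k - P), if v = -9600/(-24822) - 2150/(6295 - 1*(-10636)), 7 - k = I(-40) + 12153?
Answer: 4019750050486/350217735 ≈ 11478.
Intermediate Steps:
P = -3067/5 (P = -⅘ + (⅕)*(-3063) = -⅘ - 3063/5 = -3067/5 ≈ -613.40)
k = -12091 (k = 7 - (-55 + 12153) = 7 - 1*12098 = 7 - 12098 = -12091)
v = 18195050/70043547 (v = -9600*(-1/24822) - 2150/(6295 + 10636) = 1600/4137 - 2150/16931 = 18195050/70043547 ≈ 0.25977)
v - (k - P) = 18195050/70043547 - (-12091 - 1*(-3067/5)) = 18195050/70043547 - (-12091 + 3067/5) = 18195050/70043547 - 1*(-57388/5) = 18195050/70043547 + 57388/5 = 4019750050486/350217735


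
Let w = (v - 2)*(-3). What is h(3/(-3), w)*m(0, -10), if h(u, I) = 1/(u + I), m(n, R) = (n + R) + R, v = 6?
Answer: 20/13 ≈ 1.5385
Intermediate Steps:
m(n, R) = n + 2*R (m(n, R) = (R + n) + R = n + 2*R)
w = -12 (w = (6 - 2)*(-3) = 4*(-3) = -12)
h(u, I) = 1/(I + u)
h(3/(-3), w)*m(0, -10) = (0 + 2*(-10))/(-12 + 3/(-3)) = (0 - 20)/(-12 + 3*(-⅓)) = -20/(-12 - 1) = -20/(-13) = -1/13*(-20) = 20/13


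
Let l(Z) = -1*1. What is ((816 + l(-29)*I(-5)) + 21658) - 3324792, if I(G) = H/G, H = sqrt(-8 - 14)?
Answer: -3302318 + I*sqrt(22)/5 ≈ -3.3023e+6 + 0.93808*I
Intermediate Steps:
l(Z) = -1
H = I*sqrt(22) (H = sqrt(-22) = I*sqrt(22) ≈ 4.6904*I)
I(G) = I*sqrt(22)/G (I(G) = (I*sqrt(22))/G = I*sqrt(22)/G)
((816 + l(-29)*I(-5)) + 21658) - 3324792 = ((816 - I*sqrt(22)/(-5)) + 21658) - 3324792 = ((816 - I*sqrt(22)*(-1)/5) + 21658) - 3324792 = ((816 - (-1)*I*sqrt(22)/5) + 21658) - 3324792 = ((816 + I*sqrt(22)/5) + 21658) - 3324792 = (22474 + I*sqrt(22)/5) - 3324792 = -3302318 + I*sqrt(22)/5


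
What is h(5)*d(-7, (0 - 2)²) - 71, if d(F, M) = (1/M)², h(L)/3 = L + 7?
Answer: -275/4 ≈ -68.750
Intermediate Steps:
h(L) = 21 + 3*L (h(L) = 3*(L + 7) = 3*(7 + L) = 21 + 3*L)
d(F, M) = M⁻²
h(5)*d(-7, (0 - 2)²) - 71 = (21 + 3*5)/((0 - 2)²)² - 71 = (21 + 15)/((-2)²)² - 71 = 36/4² - 71 = 36*(1/16) - 71 = 9/4 - 71 = -275/4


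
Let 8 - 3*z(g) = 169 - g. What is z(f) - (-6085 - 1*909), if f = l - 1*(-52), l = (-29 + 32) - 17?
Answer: 6953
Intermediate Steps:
l = -14 (l = 3 - 17 = -14)
f = 38 (f = -14 - 1*(-52) = -14 + 52 = 38)
z(g) = -161/3 + g/3 (z(g) = 8/3 - (169 - g)/3 = 8/3 + (-169/3 + g/3) = -161/3 + g/3)
z(f) - (-6085 - 1*909) = (-161/3 + (⅓)*38) - (-6085 - 1*909) = (-161/3 + 38/3) - (-6085 - 909) = -41 - 1*(-6994) = -41 + 6994 = 6953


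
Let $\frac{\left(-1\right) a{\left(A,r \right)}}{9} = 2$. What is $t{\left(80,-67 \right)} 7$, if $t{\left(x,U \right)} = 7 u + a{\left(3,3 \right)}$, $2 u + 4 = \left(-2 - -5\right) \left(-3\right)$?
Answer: $- \frac{889}{2} \approx -444.5$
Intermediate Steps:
$a{\left(A,r \right)} = -18$ ($a{\left(A,r \right)} = \left(-9\right) 2 = -18$)
$u = - \frac{13}{2}$ ($u = -2 + \frac{\left(-2 - -5\right) \left(-3\right)}{2} = -2 + \frac{\left(-2 + 5\right) \left(-3\right)}{2} = -2 + \frac{3 \left(-3\right)}{2} = -2 + \frac{1}{2} \left(-9\right) = -2 - \frac{9}{2} = - \frac{13}{2} \approx -6.5$)
$t{\left(x,U \right)} = - \frac{127}{2}$ ($t{\left(x,U \right)} = 7 \left(- \frac{13}{2}\right) - 18 = - \frac{91}{2} - 18 = - \frac{127}{2}$)
$t{\left(80,-67 \right)} 7 = \left(- \frac{127}{2}\right) 7 = - \frac{889}{2}$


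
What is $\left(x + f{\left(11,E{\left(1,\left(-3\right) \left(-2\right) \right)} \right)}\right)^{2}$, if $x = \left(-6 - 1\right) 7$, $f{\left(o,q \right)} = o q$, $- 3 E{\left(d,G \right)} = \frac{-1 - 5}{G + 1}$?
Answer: $\frac{103041}{49} \approx 2102.9$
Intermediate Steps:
$E{\left(d,G \right)} = \frac{2}{1 + G}$ ($E{\left(d,G \right)} = - \frac{\left(-1 - 5\right) \frac{1}{G + 1}}{3} = - \frac{\left(-6\right) \frac{1}{1 + G}}{3} = \frac{2}{1 + G}$)
$x = -49$ ($x = \left(-7\right) 7 = -49$)
$\left(x + f{\left(11,E{\left(1,\left(-3\right) \left(-2\right) \right)} \right)}\right)^{2} = \left(-49 + 11 \frac{2}{1 - -6}\right)^{2} = \left(-49 + 11 \frac{2}{1 + 6}\right)^{2} = \left(-49 + 11 \cdot \frac{2}{7}\right)^{2} = \left(-49 + \frac{22}{7}\right)^{2} = \left(- \frac{321}{7}\right)^{2} = \frac{103041}{49}$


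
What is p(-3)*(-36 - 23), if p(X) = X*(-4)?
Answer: -708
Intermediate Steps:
p(X) = -4*X
p(-3)*(-36 - 23) = (-4*(-3))*(-36 - 23) = 12*(-59) = -708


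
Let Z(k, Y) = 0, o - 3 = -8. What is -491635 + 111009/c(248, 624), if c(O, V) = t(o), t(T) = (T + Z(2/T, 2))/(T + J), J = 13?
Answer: -3346247/5 ≈ -6.6925e+5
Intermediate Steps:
o = -5 (o = 3 - 8 = -5)
t(T) = T/(13 + T) (t(T) = (T + 0)/(T + 13) = T/(13 + T))
c(O, V) = -5/8 (c(O, V) = -5/(13 - 5) = -5/8)
-491635 + 111009/c(248, 624) = -491635 + 111009/(-5/8) = -491635 + 111009*(-8/5) = -491635 - 888072/5 = -3346247/5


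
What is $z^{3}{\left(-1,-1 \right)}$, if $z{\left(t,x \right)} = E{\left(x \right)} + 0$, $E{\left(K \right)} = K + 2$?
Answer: $1$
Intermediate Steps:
$E{\left(K \right)} = 2 + K$
$z{\left(t,x \right)} = 2 + x$ ($z{\left(t,x \right)} = \left(2 + x\right) + 0 = 2 + x$)
$z^{3}{\left(-1,-1 \right)} = \left(2 - 1\right)^{3} = 1^{3} = 1$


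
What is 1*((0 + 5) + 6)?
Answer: 11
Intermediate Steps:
1*((0 + 5) + 6) = 1*(5 + 6) = 1*11 = 11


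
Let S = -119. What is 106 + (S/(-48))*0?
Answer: 106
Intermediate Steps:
106 + (S/(-48))*0 = 106 - 119/(-48)*0 = 106 - 119*(-1/48)*0 = 106 + (119/48)*0 = 106 + 0 = 106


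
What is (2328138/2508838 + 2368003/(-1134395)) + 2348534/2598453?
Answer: -945348186718499236/3697615876638591765 ≈ -0.25566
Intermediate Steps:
(2328138/2508838 + 2368003/(-1134395)) + 2348534/2598453 = (2328138*(1/2508838) + 2368003*(-1/1134395)) + 2348534*(1/2598453) = (1164069/1254419 - 2368003/1134395) + 2348534/2598453 = -1649953902002/1423006641505 + 2348534/2598453 = -945348186718499236/3697615876638591765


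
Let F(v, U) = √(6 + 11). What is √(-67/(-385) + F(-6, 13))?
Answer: √(25795 + 148225*√17)/385 ≈ 2.0730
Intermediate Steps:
F(v, U) = √17
√(-67/(-385) + F(-6, 13)) = √(-67/(-385) + √17) = √(-67*(-1/385) + √17) = √(67/385 + √17)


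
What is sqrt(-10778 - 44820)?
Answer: I*sqrt(55598) ≈ 235.79*I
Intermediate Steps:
sqrt(-10778 - 44820) = sqrt(-55598) = I*sqrt(55598)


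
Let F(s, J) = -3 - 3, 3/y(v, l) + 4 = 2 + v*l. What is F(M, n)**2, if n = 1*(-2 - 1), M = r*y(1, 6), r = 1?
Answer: 36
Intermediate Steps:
y(v, l) = 3/(-2 + l*v) (y(v, l) = 3/(-4 + (2 + v*l)) = 3/(-4 + (2 + l*v)) = 3/(-2 + l*v))
M = 3/4 (M = 1*(3/(-2 + 6*1)) = 1*(3/(-2 + 6)) = 1*(3/4) = 3/4 ≈ 0.75000)
n = -3 (n = 1*(-3) = -3)
F(s, J) = -6
F(M, n)**2 = (-6)**2 = 36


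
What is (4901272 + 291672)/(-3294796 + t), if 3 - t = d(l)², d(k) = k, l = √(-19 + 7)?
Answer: -5192944/3294781 ≈ -1.5761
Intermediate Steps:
l = 2*I*√3 (l = √(-12) = 2*I*√3 ≈ 3.4641*I)
t = 15 (t = 3 - (2*I*√3)² = 3 - 1*(-12) = 3 + 12 = 15)
(4901272 + 291672)/(-3294796 + t) = (4901272 + 291672)/(-3294796 + 15) = 5192944/(-3294781) = 5192944*(-1/3294781) = -5192944/3294781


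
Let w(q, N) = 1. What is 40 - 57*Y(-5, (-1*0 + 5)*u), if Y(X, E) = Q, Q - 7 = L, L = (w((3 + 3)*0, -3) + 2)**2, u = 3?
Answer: -872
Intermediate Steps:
L = 9 (L = (1 + 2)**2 = 3**2 = 9)
Q = 16 (Q = 7 + 9 = 16)
Y(X, E) = 16
40 - 57*Y(-5, (-1*0 + 5)*u) = 40 - 57*16 = 40 - 912 = -872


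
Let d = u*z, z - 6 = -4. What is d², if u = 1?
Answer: 4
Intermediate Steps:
z = 2 (z = 6 - 4 = 2)
d = 2 (d = 1*2 = 2)
d² = 2² = 4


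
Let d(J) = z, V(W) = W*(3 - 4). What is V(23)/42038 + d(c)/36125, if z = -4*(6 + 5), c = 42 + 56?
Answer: -2680547/1518622750 ≈ -0.0017651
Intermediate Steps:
V(W) = -W (V(W) = W*(-1) = -W)
c = 98
z = -44 (z = -4*11 = -44)
d(J) = -44
V(23)/42038 + d(c)/36125 = -1*23/42038 - 44/36125 = -23*1/42038 - 44*1/36125 = -23/42038 - 44/36125 = -2680547/1518622750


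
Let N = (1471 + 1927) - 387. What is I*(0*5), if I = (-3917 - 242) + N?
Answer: 0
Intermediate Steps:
N = 3011 (N = 3398 - 387 = 3011)
I = -1148 (I = (-3917 - 242) + 3011 = -4159 + 3011 = -1148)
I*(0*5) = -0*5 = -1148*0 = 0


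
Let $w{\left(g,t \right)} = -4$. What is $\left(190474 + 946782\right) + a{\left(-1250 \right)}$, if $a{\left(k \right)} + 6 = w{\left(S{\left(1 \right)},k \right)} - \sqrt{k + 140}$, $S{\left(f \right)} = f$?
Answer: $1137246 - i \sqrt{1110} \approx 1.1372 \cdot 10^{6} - 33.317 i$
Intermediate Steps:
$a{\left(k \right)} = -10 - \sqrt{140 + k}$ ($a{\left(k \right)} = -6 - \left(4 + \sqrt{k + 140}\right) = -6 - \left(4 + \sqrt{140 + k}\right) = -10 - \sqrt{140 + k}$)
$\left(190474 + 946782\right) + a{\left(-1250 \right)} = \left(190474 + 946782\right) - \left(10 + \sqrt{140 - 1250}\right) = 1137256 - \left(10 + \sqrt{-1110}\right) = 1137256 - \left(10 + i \sqrt{1110}\right) = 1137246 - i \sqrt{1110}$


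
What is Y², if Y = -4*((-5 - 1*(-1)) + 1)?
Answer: 144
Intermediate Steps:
Y = 12 (Y = -4*((-5 + 1) + 1) = -4*(-4 + 1) = -4*(-3) = 12)
Y² = 12² = 144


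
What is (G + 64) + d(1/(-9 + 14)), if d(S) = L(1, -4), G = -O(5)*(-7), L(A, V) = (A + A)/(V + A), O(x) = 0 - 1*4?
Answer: 106/3 ≈ 35.333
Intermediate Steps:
O(x) = -4 (O(x) = 0 - 4 = -4)
L(A, V) = 2*A/(A + V) (L(A, V) = (2*A)/(A + V) = 2*A/(A + V))
G = -28 (G = -(-4)*(-7) = -1*28 = -28)
d(S) = -⅔ (d(S) = 2*1/(1 - 4) = 2*1/(-3) = 2*1*(-⅓) = -⅔)
(G + 64) + d(1/(-9 + 14)) = (-28 + 64) - ⅔ = 36 - ⅔ = 106/3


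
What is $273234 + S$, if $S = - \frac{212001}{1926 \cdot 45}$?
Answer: $\frac{7893659593}{28890} \approx 2.7323 \cdot 10^{5}$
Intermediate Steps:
$S = - \frac{70667}{28890}$ ($S = - \frac{212001}{86670} = \left(-212001\right) \frac{1}{86670} = - \frac{70667}{28890} \approx -2.4461$)
$273234 + S = 273234 - \frac{70667}{28890} = \frac{7893659593}{28890}$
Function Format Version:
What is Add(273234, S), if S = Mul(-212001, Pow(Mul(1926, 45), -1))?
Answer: Rational(7893659593, 28890) ≈ 2.7323e+5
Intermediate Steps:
S = Rational(-70667, 28890) (S = Mul(-212001, Pow(86670, -1)) = Mul(-212001, Rational(1, 86670)) = Rational(-70667, 28890) ≈ -2.4461)
Add(273234, S) = Add(273234, Rational(-70667, 28890)) = Rational(7893659593, 28890)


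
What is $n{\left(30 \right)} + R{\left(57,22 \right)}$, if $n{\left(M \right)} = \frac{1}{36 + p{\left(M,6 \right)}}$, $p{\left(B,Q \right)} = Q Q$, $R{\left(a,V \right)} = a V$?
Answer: $\frac{90289}{72} \approx 1254.0$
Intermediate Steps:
$R{\left(a,V \right)} = V a$
$p{\left(B,Q \right)} = Q^{2}$
$n{\left(M \right)} = \frac{1}{72}$ ($n{\left(M \right)} = \frac{1}{36 + 6^{2}} = \frac{1}{36 + 36} = \frac{1}{72}$)
$n{\left(30 \right)} + R{\left(57,22 \right)} = \frac{1}{72} + 22 \cdot 57 = \frac{1}{72} + 1254 = \frac{90289}{72}$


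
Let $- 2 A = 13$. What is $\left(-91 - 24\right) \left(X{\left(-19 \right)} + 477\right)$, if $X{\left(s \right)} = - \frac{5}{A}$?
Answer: $- \frac{714265}{13} \approx -54943.0$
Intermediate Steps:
$A = - \frac{13}{2}$ ($A = \left(- \frac{1}{2}\right) 13 = - \frac{13}{2} \approx -6.5$)
$X{\left(s \right)} = \frac{10}{13}$ ($X{\left(s \right)} = - \frac{5}{- \frac{13}{2}} = \left(-5\right) \left(- \frac{2}{13}\right) = \frac{10}{13}$)
$\left(-91 - 24\right) \left(X{\left(-19 \right)} + 477\right) = \left(-91 - 24\right) \left(\frac{10}{13} + 477\right) = \left(-91 - 24\right) \frac{6211}{13} = \left(-115\right) \frac{6211}{13} = - \frac{714265}{13}$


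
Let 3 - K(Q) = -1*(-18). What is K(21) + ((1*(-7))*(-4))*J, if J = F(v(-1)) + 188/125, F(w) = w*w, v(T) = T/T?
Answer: 6889/125 ≈ 55.112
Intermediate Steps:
v(T) = 1
F(w) = w²
K(Q) = -15 (K(Q) = 3 - (-1)*(-18) = 3 - 1*18 = 3 - 18 = -15)
J = 313/125 (J = 1² + 188/125 = 1 + 188*(1/125) = 1 + 188/125 = 313/125 ≈ 2.5040)
K(21) + ((1*(-7))*(-4))*J = -15 + ((1*(-7))*(-4))*(313/125) = -15 - 7*(-4)*(313/125) = -15 + 28*(313/125) = -15 + 8764/125 = 6889/125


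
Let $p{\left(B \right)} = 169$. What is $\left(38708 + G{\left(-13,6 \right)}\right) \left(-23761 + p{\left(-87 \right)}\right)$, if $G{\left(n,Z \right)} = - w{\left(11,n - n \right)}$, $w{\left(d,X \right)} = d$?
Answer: $-912939624$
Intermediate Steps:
$G{\left(n,Z \right)} = -11$ ($G{\left(n,Z \right)} = \left(-1\right) 11 = -11$)
$\left(38708 + G{\left(-13,6 \right)}\right) \left(-23761 + p{\left(-87 \right)}\right) = \left(38708 - 11\right) \left(-23761 + 169\right) = 38697 \left(-23592\right) = -912939624$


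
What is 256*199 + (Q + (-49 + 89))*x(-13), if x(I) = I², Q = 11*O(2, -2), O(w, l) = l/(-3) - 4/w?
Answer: 165676/3 ≈ 55225.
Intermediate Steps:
O(w, l) = -4/w - l/3 (O(w, l) = l*(-⅓) - 4/w = -l/3 - 4/w = -4/w - l/3)
Q = -44/3 (Q = 11*(-4/2 - ⅓*(-2)) = 11*(-4*½ + ⅔) = 11*(-2 + ⅔) = 11*(-4/3) = -44/3 ≈ -14.667)
256*199 + (Q + (-49 + 89))*x(-13) = 256*199 + (-44/3 + (-49 + 89))*(-13)² = 50944 + (-44/3 + 40)*169 = 50944 + (76/3)*169 = 50944 + 12844/3 = 165676/3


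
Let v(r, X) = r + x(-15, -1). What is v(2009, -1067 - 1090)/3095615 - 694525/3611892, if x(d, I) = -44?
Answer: -428576928019/2236205410716 ≈ -0.19165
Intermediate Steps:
v(r, X) = -44 + r (v(r, X) = r - 44 = -44 + r)
v(2009, -1067 - 1090)/3095615 - 694525/3611892 = (-44 + 2009)/3095615 - 694525/3611892 = 1965*(1/3095615) - 694525*1/3611892 = 393/619123 - 694525/3611892 = -428576928019/2236205410716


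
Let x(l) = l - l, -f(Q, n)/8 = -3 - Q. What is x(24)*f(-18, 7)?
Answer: 0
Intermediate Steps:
f(Q, n) = 24 + 8*Q (f(Q, n) = -8*(-3 - Q) = 24 + 8*Q)
x(l) = 0
x(24)*f(-18, 7) = 0*(24 + 8*(-18)) = 0*(24 - 144) = 0*(-120) = 0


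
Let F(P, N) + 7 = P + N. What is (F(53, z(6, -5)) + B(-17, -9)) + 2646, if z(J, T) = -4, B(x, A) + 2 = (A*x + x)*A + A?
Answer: 1453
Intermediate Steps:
B(x, A) = -2 + A + A*(x + A*x) (B(x, A) = -2 + ((A*x + x)*A + A) = -2 + ((x + A*x)*A + A) = -2 + (A*(x + A*x) + A) = -2 + (A + A*(x + A*x)) = -2 + A + A*(x + A*x))
F(P, N) = -7 + N + P (F(P, N) = -7 + (P + N) = -7 + (N + P) = -7 + N + P)
(F(53, z(6, -5)) + B(-17, -9)) + 2646 = ((-7 - 4 + 53) + (-2 - 9 - 9*(-17) - 17*(-9)**2)) + 2646 = (42 + (-2 - 9 + 153 - 17*81)) + 2646 = (42 + (-2 - 9 + 153 - 1377)) + 2646 = (42 - 1235) + 2646 = -1193 + 2646 = 1453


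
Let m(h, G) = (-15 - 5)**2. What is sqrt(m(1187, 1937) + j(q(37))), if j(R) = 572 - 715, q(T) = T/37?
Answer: sqrt(257) ≈ 16.031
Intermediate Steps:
q(T) = T/37 (q(T) = T*(1/37) = T/37)
m(h, G) = 400 (m(h, G) = (-20)**2 = 400)
j(R) = -143
sqrt(m(1187, 1937) + j(q(37))) = sqrt(400 - 143) = sqrt(257)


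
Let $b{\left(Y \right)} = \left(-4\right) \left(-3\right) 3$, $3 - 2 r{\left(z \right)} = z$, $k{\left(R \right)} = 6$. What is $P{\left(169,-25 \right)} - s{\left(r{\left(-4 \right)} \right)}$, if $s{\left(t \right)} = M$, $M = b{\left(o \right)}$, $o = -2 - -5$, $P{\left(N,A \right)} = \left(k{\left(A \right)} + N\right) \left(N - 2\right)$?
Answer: $29189$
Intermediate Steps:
$r{\left(z \right)} = \frac{3}{2} - \frac{z}{2}$
$P{\left(N,A \right)} = \left(-2 + N\right) \left(6 + N\right)$ ($P{\left(N,A \right)} = \left(6 + N\right) \left(N - 2\right) = \left(6 + N\right) \left(-2 + N\right) = \left(-2 + N\right) \left(6 + N\right)$)
$o = 3$ ($o = -2 + 5 = 3$)
$b{\left(Y \right)} = 36$ ($b{\left(Y \right)} = 12 \cdot 3 = 36$)
$M = 36$
$s{\left(t \right)} = 36$
$P{\left(169,-25 \right)} - s{\left(r{\left(-4 \right)} \right)} = \left(-12 + 169^{2} + 4 \cdot 169\right) - 36 = \left(-12 + 28561 + 676\right) - 36 = 29225 - 36 = 29189$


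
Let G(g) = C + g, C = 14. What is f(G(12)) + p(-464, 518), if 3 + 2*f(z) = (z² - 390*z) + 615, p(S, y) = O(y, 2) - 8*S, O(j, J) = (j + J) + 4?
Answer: -190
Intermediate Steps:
G(g) = 14 + g
O(j, J) = 4 + J + j (O(j, J) = (J + j) + 4 = 4 + J + j)
p(S, y) = 6 + y - 8*S (p(S, y) = (4 + 2 + y) - 8*S = (6 + y) - 8*S = 6 + y - 8*S)
f(z) = 306 + z²/2 - 195*z (f(z) = -3/2 + ((z² - 390*z) + 615)/2 = -3/2 + (615 + z² - 390*z)/2 = -3/2 + (615/2 + z²/2 - 195*z) = 306 + z²/2 - 195*z)
f(G(12)) + p(-464, 518) = (306 + (14 + 12)²/2 - 195*(14 + 12)) + (6 + 518 - 8*(-464)) = (306 + (½)*26² - 195*26) + (6 + 518 + 3712) = (306 + (½)*676 - 5070) + 4236 = (306 + 338 - 5070) + 4236 = -4426 + 4236 = -190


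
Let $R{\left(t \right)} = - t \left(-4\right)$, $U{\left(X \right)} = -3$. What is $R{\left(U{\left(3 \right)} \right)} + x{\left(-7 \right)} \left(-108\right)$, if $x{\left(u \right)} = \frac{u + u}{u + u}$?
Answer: $-120$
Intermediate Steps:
$x{\left(u \right)} = 1$ ($x{\left(u \right)} = \frac{2 u}{2 u} = 2 u \frac{1}{2 u} = 1$)
$R{\left(t \right)} = 4 t$
$R{\left(U{\left(3 \right)} \right)} + x{\left(-7 \right)} \left(-108\right) = 4 \left(-3\right) + 1 \left(-108\right) = -12 - 108 = -120$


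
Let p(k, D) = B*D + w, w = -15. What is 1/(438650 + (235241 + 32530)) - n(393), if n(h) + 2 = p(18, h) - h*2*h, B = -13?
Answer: 221833148105/706421 ≈ 3.1402e+5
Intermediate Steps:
p(k, D) = -15 - 13*D (p(k, D) = -13*D - 15 = -15 - 13*D)
n(h) = -17 - 13*h - 2*h² (n(h) = -2 + ((-15 - 13*h) - h*2*h) = -2 + ((-15 - 13*h) - 2*h*h) = -2 + ((-15 - 13*h) - 2*h²) = -2 + (-15 - 13*h - 2*h²) = -17 - 13*h - 2*h²)
1/(438650 + (235241 + 32530)) - n(393) = 1/(438650 + (235241 + 32530)) - (-17 - 13*393 - 2*393²) = 1/(438650 + 267771) - (-17 - 5109 - 2*154449) = 1/706421 - (-17 - 5109 - 308898) = 1/706421 - 1*(-314024) = 1/706421 + 314024 = 221833148105/706421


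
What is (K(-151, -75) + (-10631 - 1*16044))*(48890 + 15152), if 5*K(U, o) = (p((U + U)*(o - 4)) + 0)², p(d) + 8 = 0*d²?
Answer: -8537503062/5 ≈ -1.7075e+9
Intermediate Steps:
p(d) = -8 (p(d) = -8 + 0*d² = -8 + 0 = -8)
K(U, o) = 64/5 (K(U, o) = (-8 + 0)²/5 = (⅕)*(-8)² = (⅕)*64 = 64/5)
(K(-151, -75) + (-10631 - 1*16044))*(48890 + 15152) = (64/5 + (-10631 - 1*16044))*(48890 + 15152) = (64/5 + (-10631 - 16044))*64042 = (64/5 - 26675)*64042 = -133311/5*64042 = -8537503062/5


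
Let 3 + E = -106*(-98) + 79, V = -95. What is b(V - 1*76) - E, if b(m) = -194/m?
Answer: -1789150/171 ≈ -10463.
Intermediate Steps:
E = 10464 (E = -3 + (-106*(-98) + 79) = -3 + (10388 + 79) = -3 + 10467 = 10464)
b(V - 1*76) - E = -194/(-95 - 1*76) - 1*10464 = -194/(-95 - 76) - 10464 = -194/(-171) - 10464 = -194*(-1/171) - 10464 = 194/171 - 10464 = -1789150/171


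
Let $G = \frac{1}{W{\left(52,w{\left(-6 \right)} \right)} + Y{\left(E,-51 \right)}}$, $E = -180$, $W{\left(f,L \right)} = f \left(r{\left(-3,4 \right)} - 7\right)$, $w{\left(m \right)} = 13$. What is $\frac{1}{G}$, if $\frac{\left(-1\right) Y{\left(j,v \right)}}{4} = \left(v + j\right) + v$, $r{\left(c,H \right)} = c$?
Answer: $608$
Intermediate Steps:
$W{\left(f,L \right)} = - 10 f$ ($W{\left(f,L \right)} = f \left(-3 - 7\right) = f \left(-10\right) = - 10 f$)
$Y{\left(j,v \right)} = - 8 v - 4 j$ ($Y{\left(j,v \right)} = - 4 \left(\left(v + j\right) + v\right) = - 4 \left(\left(j + v\right) + v\right) = - 4 \left(j + 2 v\right) = - 8 v - 4 j$)
$G = \frac{1}{608}$ ($G = \frac{1}{\left(-10\right) 52 - -1128} = \frac{1}{-520 + \left(408 + 720\right)} = \frac{1}{-520 + 1128} = \frac{1}{608} \approx 0.0016447$)
$\frac{1}{G} = \frac{1}{\frac{1}{608}} = 608$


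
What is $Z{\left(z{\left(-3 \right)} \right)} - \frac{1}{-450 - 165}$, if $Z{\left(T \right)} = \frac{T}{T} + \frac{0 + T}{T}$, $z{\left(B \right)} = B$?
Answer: $\frac{1231}{615} \approx 2.0016$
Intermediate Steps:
$Z{\left(T \right)} = 2$ ($Z{\left(T \right)} = 1 + \frac{T}{T} = 1 + 1 = 2$)
$Z{\left(z{\left(-3 \right)} \right)} - \frac{1}{-450 - 165} = 2 - \frac{1}{-450 - 165} = 2 - \frac{1}{-615} = 2 - - \frac{1}{615} = 2 + \frac{1}{615} = \frac{1231}{615}$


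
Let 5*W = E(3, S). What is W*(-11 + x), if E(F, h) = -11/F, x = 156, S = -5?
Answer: -319/3 ≈ -106.33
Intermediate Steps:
W = -11/15 (W = (-11/3)/5 = (-11*1/3)/5 = (1/5)*(-11/3) = -11/15 ≈ -0.73333)
W*(-11 + x) = -11*(-11 + 156)/15 = -11/15*145 = -319/3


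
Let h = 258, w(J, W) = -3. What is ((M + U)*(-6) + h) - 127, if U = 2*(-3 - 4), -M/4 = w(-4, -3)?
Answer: 143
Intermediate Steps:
M = 12 (M = -4*(-3) = 12)
U = -14 (U = 2*(-7) = -14)
((M + U)*(-6) + h) - 127 = ((12 - 14)*(-6) + 258) - 127 = (-2*(-6) + 258) - 127 = (12 + 258) - 127 = 270 - 127 = 143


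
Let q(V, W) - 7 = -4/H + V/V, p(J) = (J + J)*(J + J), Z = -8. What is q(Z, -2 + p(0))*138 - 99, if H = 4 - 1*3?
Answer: 453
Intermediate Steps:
H = 1 (H = 4 - 3 = 1)
p(J) = 4*J² (p(J) = (2*J)*(2*J) = 4*J²)
q(V, W) = 4 (q(V, W) = 7 + (-4/1 + V/V) = 7 + (-4*1 + 1) = 7 + (-4 + 1) = 7 - 3 = 4)
q(Z, -2 + p(0))*138 - 99 = 4*138 - 99 = 552 - 99 = 453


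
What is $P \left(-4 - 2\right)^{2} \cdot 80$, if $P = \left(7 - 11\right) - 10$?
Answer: $-40320$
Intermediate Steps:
$P = -14$ ($P = \left(7 - 11\right) - 10 = -4 - 10 = -14$)
$P \left(-4 - 2\right)^{2} \cdot 80 = - 14 \left(-4 - 2\right)^{2} \cdot 80 = - 14 \left(-6\right)^{2} \cdot 80 = \left(-14\right) 36 \cdot 80 = \left(-504\right) 80 = -40320$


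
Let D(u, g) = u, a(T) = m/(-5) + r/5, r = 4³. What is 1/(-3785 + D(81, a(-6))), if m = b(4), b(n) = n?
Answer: -1/3704 ≈ -0.00026998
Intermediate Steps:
r = 64
m = 4
a(T) = 12 (a(T) = 4/(-5) + 64/5 = 4*(-⅕) + 64*(⅕) = -⅘ + 64/5 = 12)
1/(-3785 + D(81, a(-6))) = 1/(-3785 + 81) = 1/(-3704) = -1/3704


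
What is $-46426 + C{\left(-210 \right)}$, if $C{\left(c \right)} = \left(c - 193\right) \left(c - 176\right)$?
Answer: $109132$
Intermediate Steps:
$C{\left(c \right)} = \left(-193 + c\right) \left(-176 + c\right)$
$-46426 + C{\left(-210 \right)} = -46426 + \left(33968 + \left(-210\right)^{2} - -77490\right) = -46426 + \left(33968 + 44100 + 77490\right) = -46426 + 155558 = 109132$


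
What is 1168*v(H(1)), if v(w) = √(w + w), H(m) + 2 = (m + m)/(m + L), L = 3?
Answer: 1168*I*√3 ≈ 2023.0*I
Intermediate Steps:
H(m) = -2 + 2*m/(3 + m) (H(m) = -2 + (m + m)/(m + 3) = -2 + (2*m)/(3 + m) = -2 + 2*m/(3 + m))
v(w) = √2*√w (v(w) = √(2*w) = √2*√w)
1168*v(H(1)) = 1168*(√2*√(-6/(3 + 1))) = 1168*(√2*√(-6/4)) = 1168*(√2*√(-6*¼)) = 1168*(√2*√(-3/2)) = 1168*(√2*(I*√6/2)) = 1168*(I*√3) = 1168*I*√3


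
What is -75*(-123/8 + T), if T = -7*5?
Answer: 30225/8 ≈ 3778.1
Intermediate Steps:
T = -35
-75*(-123/8 + T) = -75*(-123/8 - 35) = -75*(-403/8) = 30225/8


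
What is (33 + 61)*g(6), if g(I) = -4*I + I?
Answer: -1692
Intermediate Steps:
g(I) = -3*I
(33 + 61)*g(6) = (33 + 61)*(-3*6) = 94*(-18) = -1692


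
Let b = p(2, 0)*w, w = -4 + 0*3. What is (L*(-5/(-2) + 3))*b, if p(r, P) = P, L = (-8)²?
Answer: 0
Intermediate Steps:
L = 64
w = -4 (w = -4 + 0 = -4)
b = 0 (b = 0*(-4) = 0)
(L*(-5/(-2) + 3))*b = (64*(-5/(-2) + 3))*0 = (64*(-5*(-½) + 3))*0 = (64*(5/2 + 3))*0 = (64*(11/2))*0 = 352*0 = 0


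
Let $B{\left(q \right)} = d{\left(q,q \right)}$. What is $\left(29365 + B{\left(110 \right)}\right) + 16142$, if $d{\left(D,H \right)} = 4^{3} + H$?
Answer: $45681$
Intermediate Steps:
$d{\left(D,H \right)} = 64 + H$
$B{\left(q \right)} = 64 + q$
$\left(29365 + B{\left(110 \right)}\right) + 16142 = \left(29365 + \left(64 + 110\right)\right) + 16142 = \left(29365 + 174\right) + 16142 = 29539 + 16142 = 45681$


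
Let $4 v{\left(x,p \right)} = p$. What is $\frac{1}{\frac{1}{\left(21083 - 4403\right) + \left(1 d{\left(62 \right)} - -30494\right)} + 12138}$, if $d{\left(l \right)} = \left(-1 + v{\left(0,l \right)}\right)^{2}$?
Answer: $\frac{189537}{2300600110} \approx 8.2386 \cdot 10^{-5}$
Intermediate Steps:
$v{\left(x,p \right)} = \frac{p}{4}$
$d{\left(l \right)} = \left(-1 + \frac{l}{4}\right)^{2}$
$\frac{1}{\frac{1}{\left(21083 - 4403\right) + \left(1 d{\left(62 \right)} - -30494\right)} + 12138} = \frac{1}{\frac{1}{\left(21083 - 4403\right) + \left(1 \frac{\left(-4 + 62\right)^{2}}{16} - -30494\right)} + 12138} = \frac{1}{\frac{1}{\left(21083 - 4403\right) + \left(1 \frac{58^{2}}{16} + 30494\right)} + 12138} = \frac{1}{\frac{1}{16680 + \left(1 \cdot \frac{1}{16} \cdot 3364 + 30494\right)} + 12138} = \frac{1}{\frac{1}{16680 + \left(1 \cdot \frac{841}{4} + 30494\right)} + 12138} = \frac{1}{\frac{1}{16680 + \left(\frac{841}{4} + 30494\right)} + 12138} = \frac{1}{\frac{1}{16680 + \frac{122817}{4}} + 12138} = \frac{1}{\frac{1}{\frac{189537}{4}} + 12138} = \frac{1}{\frac{4}{189537} + 12138} = \frac{1}{\frac{2300600110}{189537}} = \frac{189537}{2300600110}$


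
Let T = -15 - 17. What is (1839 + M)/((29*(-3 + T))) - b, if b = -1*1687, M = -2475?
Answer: 1712941/1015 ≈ 1687.6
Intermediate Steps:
T = -32
b = -1687
(1839 + M)/((29*(-3 + T))) - b = (1839 - 2475)/((29*(-3 - 32))) - 1*(-1687) = -636/(29*(-35)) + 1687 = -636/(-1015) + 1687 = -636*(-1/1015) + 1687 = 636/1015 + 1687 = 1712941/1015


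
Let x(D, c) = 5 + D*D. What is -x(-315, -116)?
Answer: -99230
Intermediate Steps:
x(D, c) = 5 + D**2
-x(-315, -116) = -(5 + (-315)**2) = -(5 + 99225) = -1*99230 = -99230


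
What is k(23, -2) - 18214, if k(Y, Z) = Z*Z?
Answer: -18210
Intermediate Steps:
k(Y, Z) = Z**2
k(23, -2) - 18214 = (-2)**2 - 18214 = 4 - 18214 = -18210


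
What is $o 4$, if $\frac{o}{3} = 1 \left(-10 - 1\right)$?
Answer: $-132$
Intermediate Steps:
$o = -33$ ($o = 3 \cdot 1 \left(-10 - 1\right) = 3 \cdot 1 \left(-11\right) = 3 \left(-11\right) = -33$)
$o 4 = \left(-33\right) 4 = -132$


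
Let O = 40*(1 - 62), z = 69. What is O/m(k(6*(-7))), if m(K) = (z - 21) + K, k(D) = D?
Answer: -1220/3 ≈ -406.67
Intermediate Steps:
O = -2440 (O = 40*(-61) = -2440)
m(K) = 48 + K (m(K) = (69 - 21) + K = 48 + K)
O/m(k(6*(-7))) = -2440/(48 + 6*(-7)) = -2440/(48 - 42) = -2440/6 = -2440*⅙ = -1220/3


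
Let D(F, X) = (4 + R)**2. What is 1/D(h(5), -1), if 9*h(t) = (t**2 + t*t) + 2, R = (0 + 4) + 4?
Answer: 1/144 ≈ 0.0069444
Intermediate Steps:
R = 8 (R = 4 + 4 = 8)
h(t) = 2/9 + 2*t**2/9 (h(t) = ((t**2 + t*t) + 2)/9 = ((t**2 + t**2) + 2)/9 = (2*t**2 + 2)/9 = (2 + 2*t**2)/9 = 2/9 + 2*t**2/9)
D(F, X) = 144 (D(F, X) = (4 + 8)**2 = 12**2 = 144)
1/D(h(5), -1) = 1/144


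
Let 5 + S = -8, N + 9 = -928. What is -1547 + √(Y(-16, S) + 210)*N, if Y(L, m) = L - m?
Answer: -1547 - 2811*√23 ≈ -15028.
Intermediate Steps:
N = -937 (N = -9 - 928 = -937)
S = -13 (S = -5 - 8 = -13)
-1547 + √(Y(-16, S) + 210)*N = -1547 + √((-16 - 1*(-13)) + 210)*(-937) = -1547 + √((-16 + 13) + 210)*(-937) = -1547 + √(-3 + 210)*(-937) = -1547 + √207*(-937) = -1547 + (3*√23)*(-937) = -1547 - 2811*√23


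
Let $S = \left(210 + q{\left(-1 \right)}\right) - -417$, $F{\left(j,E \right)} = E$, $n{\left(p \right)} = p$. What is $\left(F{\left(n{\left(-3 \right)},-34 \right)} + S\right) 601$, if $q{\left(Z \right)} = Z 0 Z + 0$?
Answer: $356393$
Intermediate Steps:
$q{\left(Z \right)} = 0$ ($q{\left(Z \right)} = 0 Z + 0 = 0 + 0 = 0$)
$S = 627$ ($S = \left(210 + 0\right) - -417 = 210 + 417 = 627$)
$\left(F{\left(n{\left(-3 \right)},-34 \right)} + S\right) 601 = \left(-34 + 627\right) 601 = 593 \cdot 601 = 356393$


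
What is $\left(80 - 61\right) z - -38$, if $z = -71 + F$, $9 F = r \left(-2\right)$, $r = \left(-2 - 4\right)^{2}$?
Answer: $-1463$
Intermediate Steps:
$r = 36$ ($r = \left(-6\right)^{2} = 36$)
$F = -8$ ($F = \frac{36 \left(-2\right)}{9} = \frac{1}{9} \left(-72\right) = -8$)
$z = -79$ ($z = -71 - 8 = -79$)
$\left(80 - 61\right) z - -38 = \left(80 - 61\right) \left(-79\right) - -38 = \left(80 - 61\right) \left(-79\right) + 38 = 19 \left(-79\right) + 38 = -1501 + 38 = -1463$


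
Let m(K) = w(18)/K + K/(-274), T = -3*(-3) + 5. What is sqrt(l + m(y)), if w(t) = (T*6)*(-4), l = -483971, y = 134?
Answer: I*sqrt(40776764945206)/9179 ≈ 695.68*I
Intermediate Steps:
T = 14 (T = 9 + 5 = 14)
w(t) = -336 (w(t) = (14*6)*(-4) = 84*(-4) = -336)
m(K) = -336/K - K/274 (m(K) = -336/K + K/(-274) = -336/K + K*(-1/274) = -336/K - K/274)
sqrt(l + m(y)) = sqrt(-483971 + (-336/134 - 1/274*134)) = sqrt(-483971 + (-336*1/134 - 67/137)) = sqrt(-483971 + (-168/67 - 67/137)) = sqrt(-483971 - 27505/9179) = sqrt(-4442397314/9179) = I*sqrt(40776764945206)/9179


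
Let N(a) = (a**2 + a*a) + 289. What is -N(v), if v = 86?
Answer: -15081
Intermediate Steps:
N(a) = 289 + 2*a**2 (N(a) = (a**2 + a**2) + 289 = 2*a**2 + 289 = 289 + 2*a**2)
-N(v) = -(289 + 2*86**2) = -(289 + 2*7396) = -(289 + 14792) = -1*15081 = -15081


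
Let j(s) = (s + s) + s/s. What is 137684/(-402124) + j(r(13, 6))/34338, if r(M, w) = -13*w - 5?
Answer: -399511971/1150677826 ≈ -0.34720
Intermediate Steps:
r(M, w) = -5 - 13*w
j(s) = 1 + 2*s (j(s) = 2*s + 1 = 1 + 2*s)
137684/(-402124) + j(r(13, 6))/34338 = 137684/(-402124) + (1 + 2*(-5 - 13*6))/34338 = 137684*(-1/402124) + (1 + 2*(-5 - 78))*(1/34338) = -34421/100531 + (1 + 2*(-83))*(1/34338) = -34421/100531 + (1 - 166)*(1/34338) = -34421/100531 - 165*1/34338 = -34421/100531 - 55/11446 = -399511971/1150677826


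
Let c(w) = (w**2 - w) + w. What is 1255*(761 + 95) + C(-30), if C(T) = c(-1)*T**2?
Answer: 1075180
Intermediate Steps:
c(w) = w**2
C(T) = T**2 (C(T) = (-1)**2*T**2 = 1*T**2 = T**2)
1255*(761 + 95) + C(-30) = 1255*(761 + 95) + (-30)**2 = 1255*856 + 900 = 1074280 + 900 = 1075180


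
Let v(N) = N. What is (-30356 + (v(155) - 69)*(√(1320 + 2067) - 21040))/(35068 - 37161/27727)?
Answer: -51012023692/972293275 + 2384522*√3387/972293275 ≈ -52.323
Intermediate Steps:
(-30356 + (v(155) - 69)*(√(1320 + 2067) - 21040))/(35068 - 37161/27727) = (-30356 + (155 - 69)*(√(1320 + 2067) - 21040))/(35068 - 37161/27727) = (-30356 + 86*(√3387 - 21040))/(35068 - 37161*1/27727) = (-30356 + 86*(-21040 + √3387))/(35068 - 37161/27727) = (-30356 + (-1809440 + 86*√3387))/(972293275/27727) = (-1839796 + 86*√3387)*(27727/972293275) = -51012023692/972293275 + 2384522*√3387/972293275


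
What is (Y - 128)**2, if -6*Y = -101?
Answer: 444889/36 ≈ 12358.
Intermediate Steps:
Y = 101/6 (Y = -1/6*(-101) = 101/6 ≈ 16.833)
(Y - 128)**2 = (101/6 - 128)**2 = (-667/6)**2 = 444889/36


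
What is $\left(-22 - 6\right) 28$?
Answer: $-784$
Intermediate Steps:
$\left(-22 - 6\right) 28 = \left(-28\right) 28 = -784$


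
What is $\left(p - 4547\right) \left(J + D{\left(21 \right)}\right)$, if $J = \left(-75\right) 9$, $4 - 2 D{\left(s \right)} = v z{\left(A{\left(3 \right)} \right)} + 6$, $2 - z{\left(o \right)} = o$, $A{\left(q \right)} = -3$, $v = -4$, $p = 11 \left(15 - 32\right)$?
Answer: $3152844$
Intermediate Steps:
$p = -187$ ($p = 11 \left(-17\right) = -187$)
$z{\left(o \right)} = 2 - o$
$D{\left(s \right)} = 9$ ($D{\left(s \right)} = 2 - \frac{- 4 \left(2 - -3\right) + 6}{2} = 2 - \frac{- 4 \left(2 + 3\right) + 6}{2} = 2 - \frac{\left(-4\right) 5 + 6}{2} = 2 - \frac{-20 + 6}{2} = 2 - -7 = 2 + 7 = 9$)
$J = -675$
$\left(p - 4547\right) \left(J + D{\left(21 \right)}\right) = \left(-187 - 4547\right) \left(-675 + 9\right) = \left(-4734\right) \left(-666\right) = 3152844$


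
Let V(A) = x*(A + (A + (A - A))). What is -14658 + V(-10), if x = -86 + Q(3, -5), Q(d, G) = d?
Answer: -12998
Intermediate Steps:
x = -83 (x = -86 + 3 = -83)
V(A) = -166*A (V(A) = -83*(A + (A + (A - A))) = -83*(A + (A + 0)) = -83*(A + A) = -166*A)
-14658 + V(-10) = -14658 - 166*(-10) = -14658 + 1660 = -12998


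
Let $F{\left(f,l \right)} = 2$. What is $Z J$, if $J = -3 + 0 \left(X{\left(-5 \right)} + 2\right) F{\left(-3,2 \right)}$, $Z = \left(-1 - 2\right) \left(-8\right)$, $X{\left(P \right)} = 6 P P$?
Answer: $-72$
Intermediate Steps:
$X{\left(P \right)} = 6 P^{2}$
$Z = 24$ ($Z = \left(-3\right) \left(-8\right) = 24$)
$J = -3$ ($J = -3 + 0 \left(6 \left(-5\right)^{2} + 2\right) 2 = -3 + 0 \left(6 \cdot 25 + 2\right) 2 = -3 + 0 \left(150 + 2\right) 2 = -3 + 0 \cdot 152 \cdot 2 = -3 + 0 \cdot 304 = -3 + 0 = -3$)
$Z J = 24 \left(-3\right) = -72$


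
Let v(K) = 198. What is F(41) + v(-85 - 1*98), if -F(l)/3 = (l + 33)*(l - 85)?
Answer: 9966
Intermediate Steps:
F(l) = -3*(-85 + l)*(33 + l) (F(l) = -3*(l + 33)*(l - 85) = -3*(33 + l)*(-85 + l) = -3*(-85 + l)*(33 + l))
F(41) + v(-85 - 1*98) = (8415 - 3*41**2 + 156*41) + 198 = (8415 - 3*1681 + 6396) + 198 = (8415 - 5043 + 6396) + 198 = 9768 + 198 = 9966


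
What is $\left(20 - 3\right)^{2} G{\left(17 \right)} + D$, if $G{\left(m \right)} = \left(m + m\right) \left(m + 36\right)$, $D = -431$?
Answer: $520347$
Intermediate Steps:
$G{\left(m \right)} = 2 m \left(36 + m\right)$
$\left(20 - 3\right)^{2} G{\left(17 \right)} + D = \left(20 - 3\right)^{2} \cdot 2 \cdot 17 \left(36 + 17\right) - 431 = 17^{2} \cdot 2 \cdot 17 \cdot 53 - 431 = 289 \cdot 1802 - 431 = 520778 - 431 = 520347$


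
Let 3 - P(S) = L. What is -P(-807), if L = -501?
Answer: -504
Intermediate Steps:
P(S) = 504 (P(S) = 3 - 1*(-501) = 3 + 501 = 504)
-P(-807) = -1*504 = -504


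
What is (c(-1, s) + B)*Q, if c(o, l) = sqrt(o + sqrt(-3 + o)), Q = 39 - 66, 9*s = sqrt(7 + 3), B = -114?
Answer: 3078 - 27*sqrt(-1 + 2*I) ≈ 3056.8 - 34.345*I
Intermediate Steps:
s = sqrt(10)/9 (s = sqrt(7 + 3)/9 = sqrt(10)/9 ≈ 0.35136)
Q = -27
(c(-1, s) + B)*Q = (sqrt(-1 + sqrt(-3 - 1)) - 114)*(-27) = (sqrt(-1 + sqrt(-4)) - 114)*(-27) = (sqrt(-1 + 2*I) - 114)*(-27) = (-114 + sqrt(-1 + 2*I))*(-27) = 3078 - 27*sqrt(-1 + 2*I)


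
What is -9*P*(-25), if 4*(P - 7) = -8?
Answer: 1125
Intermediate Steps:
P = 5 (P = 7 + (¼)*(-8) = 7 - 2 = 5)
-9*P*(-25) = -9*5*(-25) = -45*(-25) = 1125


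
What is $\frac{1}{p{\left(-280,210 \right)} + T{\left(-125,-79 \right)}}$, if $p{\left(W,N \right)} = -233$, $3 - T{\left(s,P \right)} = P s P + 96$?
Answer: $\frac{1}{779799} \approx 1.2824 \cdot 10^{-6}$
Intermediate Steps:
$T{\left(s,P \right)} = -93 - s P^{2}$ ($T{\left(s,P \right)} = 3 - \left(P s P + 96\right) = 3 - \left(s P^{2} + 96\right) = 3 - \left(96 + s P^{2}\right) = -93 - s P^{2}$)
$\frac{1}{p{\left(-280,210 \right)} + T{\left(-125,-79 \right)}} = \frac{1}{-233 - \left(93 - 125 \left(-79\right)^{2}\right)} = \frac{1}{-233 - \left(93 - 780125\right)} = \frac{1}{-233 + \left(-93 + 780125\right)} = \frac{1}{-233 + 780032} = \frac{1}{779799}$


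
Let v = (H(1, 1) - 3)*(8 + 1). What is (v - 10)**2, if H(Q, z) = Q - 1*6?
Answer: 6724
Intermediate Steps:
H(Q, z) = -6 + Q (H(Q, z) = Q - 6 = -6 + Q)
v = -72 (v = ((-6 + 1) - 3)*(8 + 1) = (-5 - 3)*9 = -8*9 = -72)
(v - 10)**2 = (-72 - 10)**2 = (-82)**2 = 6724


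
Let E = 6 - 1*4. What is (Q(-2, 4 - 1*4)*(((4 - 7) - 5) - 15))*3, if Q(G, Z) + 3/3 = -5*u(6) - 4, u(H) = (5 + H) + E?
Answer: 4830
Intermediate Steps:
E = 2 (E = 6 - 4 = 2)
u(H) = 7 + H (u(H) = (5 + H) + 2 = 7 + H)
Q(G, Z) = -70 (Q(G, Z) = -1 + (-5*(7 + 6) - 4) = -1 + (-5*13 - 4) = -1 + (-65 - 4) = -1 - 69 = -70)
(Q(-2, 4 - 1*4)*(((4 - 7) - 5) - 15))*3 = -70*(((4 - 7) - 5) - 15)*3 = -70*((-3 - 5) - 15)*3 = -70*(-8 - 15)*3 = -70*(-23)*3 = 1610*3 = 4830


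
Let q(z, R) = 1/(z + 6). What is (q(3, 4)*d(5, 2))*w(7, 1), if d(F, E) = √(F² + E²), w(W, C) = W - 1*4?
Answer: √29/3 ≈ 1.7951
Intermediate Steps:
q(z, R) = 1/(6 + z)
w(W, C) = -4 + W (w(W, C) = W - 4 = -4 + W)
d(F, E) = √(E² + F²)
(q(3, 4)*d(5, 2))*w(7, 1) = (√(2² + 5²)/(6 + 3))*(-4 + 7) = (√(4 + 25)/9)*3 = (√29/9)*3 = √29/3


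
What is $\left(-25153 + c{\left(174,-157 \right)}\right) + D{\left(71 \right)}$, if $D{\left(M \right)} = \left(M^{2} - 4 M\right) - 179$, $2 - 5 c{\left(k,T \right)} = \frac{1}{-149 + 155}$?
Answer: $- \frac{617239}{30} \approx -20575.0$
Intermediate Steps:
$c{\left(k,T \right)} = \frac{11}{30}$ ($c{\left(k,T \right)} = \frac{2}{5} - \frac{1}{5 \left(-149 + 155\right)} = \frac{2}{5} - \frac{1}{5 \cdot 6} = \frac{2}{5} - \frac{1}{30} = \frac{11}{30}$)
$D{\left(M \right)} = -179 + M^{2} - 4 M$
$\left(-25153 + c{\left(174,-157 \right)}\right) + D{\left(71 \right)} = \left(-25153 + \frac{11}{30}\right) - \left(463 - 5041\right) = - \frac{754579}{30} - -4578 = - \frac{754579}{30} + 4578 = - \frac{617239}{30}$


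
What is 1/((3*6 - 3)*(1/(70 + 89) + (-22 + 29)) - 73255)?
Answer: -53/3876945 ≈ -1.3671e-5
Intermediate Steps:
1/((3*6 - 3)*(1/(70 + 89) + (-22 + 29)) - 73255) = 1/((18 - 3)*(1/159 + 7) - 73255) = 1/(15*(1/159 + 7) - 73255) = 1/(15*(1114/159) - 73255) = 1/(5570/53 - 73255) = 1/(-3876945/53) = -53/3876945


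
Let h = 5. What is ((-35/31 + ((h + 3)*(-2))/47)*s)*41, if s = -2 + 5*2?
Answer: -702248/1457 ≈ -481.98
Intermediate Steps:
s = 8 (s = -2 + 10 = 8)
((-35/31 + ((h + 3)*(-2))/47)*s)*41 = ((-35/31 + ((5 + 3)*(-2))/47)*8)*41 = ((-35*1/31 + (8*(-2))*(1/47))*8)*41 = ((-35/31 - 16*1/47)*8)*41 = ((-35/31 - 16/47)*8)*41 = -2141/1457*8*41 = -17128/1457*41 = -702248/1457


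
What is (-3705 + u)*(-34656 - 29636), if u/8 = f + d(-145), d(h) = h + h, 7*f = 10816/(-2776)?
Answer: 941591121972/2429 ≈ 3.8765e+8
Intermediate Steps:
f = -1352/2429 (f = (10816/(-2776))/7 = (10816*(-1/2776))/7 = (⅐)*(-1352/347) = -1352/2429 ≈ -0.55661)
d(h) = 2*h
u = -5646096/2429 (u = 8*(-1352/2429 + 2*(-145)) = 8*(-1352/2429 - 290) = 8*(-705762/2429) = -5646096/2429 ≈ -2324.5)
(-3705 + u)*(-34656 - 29636) = (-3705 - 5646096/2429)*(-34656 - 29636) = -14645541/2429*(-64292) = 941591121972/2429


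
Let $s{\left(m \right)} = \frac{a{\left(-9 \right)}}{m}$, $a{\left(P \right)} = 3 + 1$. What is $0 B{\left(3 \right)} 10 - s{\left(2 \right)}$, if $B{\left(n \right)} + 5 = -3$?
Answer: $-2$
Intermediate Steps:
$a{\left(P \right)} = 4$
$B{\left(n \right)} = -8$ ($B{\left(n \right)} = -5 - 3 = -8$)
$s{\left(m \right)} = \frac{4}{m}$
$0 B{\left(3 \right)} 10 - s{\left(2 \right)} = 0 \left(-8\right) 10 - \frac{4}{2} = 0 \cdot 10 - 4 \cdot \frac{1}{2} = 0 - 2 = -2$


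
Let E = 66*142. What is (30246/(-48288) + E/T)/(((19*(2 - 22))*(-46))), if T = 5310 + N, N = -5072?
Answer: 37113049/16740805760 ≈ 0.0022169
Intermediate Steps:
E = 9372
T = 238 (T = 5310 - 5072 = 238)
(30246/(-48288) + E/T)/(((19*(2 - 22))*(-46))) = (30246/(-48288) + 9372/238)/(((19*(2 - 22))*(-46))) = (30246*(-1/48288) + 9372*(1/238))/(((19*(-20))*(-46))) = (-5041/8048 + 4686/119)/((-380*(-46))) = (37113049/957712)/17480 = (37113049/957712)*(1/17480) = 37113049/16740805760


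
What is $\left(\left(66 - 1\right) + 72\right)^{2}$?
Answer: $18769$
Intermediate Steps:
$\left(\left(66 - 1\right) + 72\right)^{2} = \left(65 + 72\right)^{2} = 137^{2} = 18769$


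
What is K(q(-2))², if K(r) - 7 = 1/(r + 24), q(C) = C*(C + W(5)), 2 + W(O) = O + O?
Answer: 7225/144 ≈ 50.174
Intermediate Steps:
W(O) = -2 + 2*O (W(O) = -2 + (O + O) = -2 + 2*O)
q(C) = C*(8 + C) (q(C) = C*(C + (-2 + 2*5)) = C*(C + (-2 + 10)) = C*(C + 8) = C*(8 + C))
K(r) = 7 + 1/(24 + r) (K(r) = 7 + 1/(r + 24) = 7 + 1/(24 + r))
K(q(-2))² = ((169 + 7*(-2*(8 - 2)))/(24 - 2*(8 - 2)))² = ((169 + 7*(-2*6))/(24 - 2*6))² = ((169 + 7*(-12))/(24 - 12))² = ((169 - 84)/12)² = ((1/12)*85)² = (85/12)² = 7225/144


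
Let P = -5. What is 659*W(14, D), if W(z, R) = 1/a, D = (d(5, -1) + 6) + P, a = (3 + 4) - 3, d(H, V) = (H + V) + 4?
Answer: 659/4 ≈ 164.75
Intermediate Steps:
d(H, V) = 4 + H + V
a = 4 (a = 7 - 3 = 4)
D = 9 (D = ((4 + 5 - 1) + 6) - 5 = (8 + 6) - 5 = 14 - 5 = 9)
W(z, R) = 1/4
659*W(14, D) = 659*(1/4) = 659/4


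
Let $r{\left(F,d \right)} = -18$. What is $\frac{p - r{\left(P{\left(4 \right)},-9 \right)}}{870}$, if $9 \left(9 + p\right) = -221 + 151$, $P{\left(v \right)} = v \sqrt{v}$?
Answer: $\frac{11}{7830} \approx 0.0014049$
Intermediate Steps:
$P{\left(v \right)} = v^{\frac{3}{2}}$
$p = - \frac{151}{9}$ ($p = -9 + \frac{-221 + 151}{9} = -9 + \frac{1}{9} \left(-70\right) = -9 - \frac{70}{9} = - \frac{151}{9} \approx -16.778$)
$\frac{p - r{\left(P{\left(4 \right)},-9 \right)}}{870} = \frac{- \frac{151}{9} - -18}{870} = \left(- \frac{151}{9} + 18\right) \frac{1}{870} = \frac{11}{9} \cdot \frac{1}{870} = \frac{11}{7830}$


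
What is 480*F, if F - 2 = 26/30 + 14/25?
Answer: 8224/5 ≈ 1644.8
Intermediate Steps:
F = 257/75 (F = 2 + (26/30 + 14/25) = 2 + (26*(1/30) + 14*(1/25)) = 2 + (13/15 + 14/25) = 2 + 107/75 = 257/75 ≈ 3.4267)
480*F = 480*(257/75) = 8224/5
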